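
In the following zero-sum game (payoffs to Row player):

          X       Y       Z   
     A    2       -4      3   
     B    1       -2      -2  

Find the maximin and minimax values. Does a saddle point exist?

Maximin = -2, Minimax = -2, Saddle: True

Work:
Row minimums: [-4, -2] → maximin = -2
Column maximums: [2, -2, 3] → minimax = -2
Saddle point exists! Game value = -2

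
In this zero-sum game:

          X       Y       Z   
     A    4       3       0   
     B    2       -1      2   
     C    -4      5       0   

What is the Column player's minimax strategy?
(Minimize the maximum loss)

Column should play Z, value = 2

Work:
Column player minimizes Row's maximum payoff:
Column X: max payoff to Row = 4
Column Y: max payoff to Row = 5
Column Z: max payoff to Row = 2
Minimum is 2, achieved by column Z.
Minimax strategy: Z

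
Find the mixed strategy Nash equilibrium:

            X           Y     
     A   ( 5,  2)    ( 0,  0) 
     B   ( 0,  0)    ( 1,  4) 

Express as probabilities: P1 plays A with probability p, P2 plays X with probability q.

p = 0.6667, q = 0.1667

Work:
Find probabilities that make opponent indifferent:
P2 chooses q to make P1 indifferent between A and B
P1 chooses p to make P2 indifferent between X and Y
Mixed NE: P1 plays (A: 0.6667, B: 0.3333), P2 plays (X: 0.1667, Y: 0.8333)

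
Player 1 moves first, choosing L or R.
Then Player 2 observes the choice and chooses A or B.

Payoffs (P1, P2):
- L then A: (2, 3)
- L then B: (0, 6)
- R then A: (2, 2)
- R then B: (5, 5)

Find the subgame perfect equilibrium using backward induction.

P1 plays R, P2 plays B after L and B after R; Payoff (5, 5)

Work:
Backward induction:
After L: P2 chooses B → P1 gets 0
After R: P2 chooses B → P1 gets 5
P1 chooses R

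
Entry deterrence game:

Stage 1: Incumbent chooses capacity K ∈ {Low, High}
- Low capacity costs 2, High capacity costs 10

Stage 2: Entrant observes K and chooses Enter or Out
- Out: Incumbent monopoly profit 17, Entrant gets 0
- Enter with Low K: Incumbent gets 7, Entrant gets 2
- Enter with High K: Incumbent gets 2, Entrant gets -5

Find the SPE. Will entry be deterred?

SPE: (High, Enter|Low, Out|High); Entry deterred. Incumbent net profit = 7

Work:
After Low K: Entrant enters (2 > 0)
After High K: Entrant stays out (-5 < 0)
Incumbent: Low → 7−2=5, High → 17−10=7
Incumbent chooses High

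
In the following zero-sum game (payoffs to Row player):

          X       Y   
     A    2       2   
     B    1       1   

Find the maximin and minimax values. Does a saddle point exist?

Maximin = 2, Minimax = 2, Saddle: True

Work:
Row minimums: [2, 1] → maximin = 2
Column maximums: [2, 2] → minimax = 2
Saddle point exists! Game value = 2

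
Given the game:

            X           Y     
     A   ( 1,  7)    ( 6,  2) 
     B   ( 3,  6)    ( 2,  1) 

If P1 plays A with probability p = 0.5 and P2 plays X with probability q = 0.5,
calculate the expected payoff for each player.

E[P1] = 3.0, E[P2] = 4.0

Work:
E[P1] = p·q·π₁(A,X) + p·(1-q)·π₁(A,Y) + (1-p)·q·π₁(B,X) + (1-p)·(1-q)·π₁(B,Y)
= 0.5·0.5·1 + 0.5·0.5·6 + 0.5·0.5·3 + 0.5·0.5·2
= 3.0

E[P2] = 4.0 (similar calculation)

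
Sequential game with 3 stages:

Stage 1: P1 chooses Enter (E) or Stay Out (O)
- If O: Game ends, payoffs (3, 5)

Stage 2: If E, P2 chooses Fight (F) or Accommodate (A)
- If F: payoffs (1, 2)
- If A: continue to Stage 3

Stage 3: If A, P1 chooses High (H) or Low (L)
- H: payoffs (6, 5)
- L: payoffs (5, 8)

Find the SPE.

SPE: (E, A, H); Outcome (6, 5)

Work:
Stage 3: P1 chooses H (6 vs 5)
Stage 2: P2: F->2, A->5 (anticipating H). Choose A
Stage 1: P1: O->3, E->6 (anticipating A, H). Choose E
SPE path: E -> A -> H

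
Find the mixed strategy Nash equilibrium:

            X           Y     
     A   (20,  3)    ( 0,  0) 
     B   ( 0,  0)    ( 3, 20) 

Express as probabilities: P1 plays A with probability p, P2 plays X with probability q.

p = 0.8696, q = 0.1304

Work:
Find probabilities that make opponent indifferent:
P2 chooses q to make P1 indifferent between A and B
P1 chooses p to make P2 indifferent between X and Y
Mixed NE: P1 plays (A: 0.8696, B: 0.1304), P2 plays (X: 0.1304, Y: 0.8696)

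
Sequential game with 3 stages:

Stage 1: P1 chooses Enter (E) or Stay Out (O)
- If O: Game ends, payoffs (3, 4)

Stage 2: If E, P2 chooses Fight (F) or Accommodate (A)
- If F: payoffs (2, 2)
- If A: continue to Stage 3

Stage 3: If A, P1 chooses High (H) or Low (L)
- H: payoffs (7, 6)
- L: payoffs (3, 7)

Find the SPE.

SPE: (E, A, H); Outcome (7, 6)

Work:
Stage 3: P1 chooses H (7 vs 3)
Stage 2: P2: F->2, A->6 (anticipating H). Choose A
Stage 1: P1: O->3, E->7 (anticipating A, H). Choose E
SPE path: E -> A -> H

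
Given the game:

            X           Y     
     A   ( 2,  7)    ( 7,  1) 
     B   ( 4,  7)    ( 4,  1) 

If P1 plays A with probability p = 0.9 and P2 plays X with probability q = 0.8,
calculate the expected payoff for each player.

E[P1] = 3.1, E[P2] = 5.8

Work:
E[P1] = p·q·π₁(A,X) + p·(1-q)·π₁(A,Y) + (1-p)·q·π₁(B,X) + (1-p)·(1-q)·π₁(B,Y)
= 0.9·0.8·2 + 0.9·0.2·7 + 0.1·0.8·4 + 0.1·0.2·4
= 3.1

E[P2] = 5.8 (similar calculation)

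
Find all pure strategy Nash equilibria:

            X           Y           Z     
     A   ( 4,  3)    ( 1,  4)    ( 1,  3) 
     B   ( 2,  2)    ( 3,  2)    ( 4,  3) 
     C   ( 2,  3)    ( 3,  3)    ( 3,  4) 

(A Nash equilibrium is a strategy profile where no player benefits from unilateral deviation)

Nash equilibrium: (B, Z)

Work:
Best responses:
  P1 vs X: payoffs [4, 2, 2] → best response A (payoff 4)
  P1 vs Y: payoffs [1, 3, 3] → best response B/C (payoff 3)
  P1 vs Z: payoffs [1, 4, 3] → best response B (payoff 4)
  P2 vs A: payoffs [3, 4, 3] → best response Y (payoff 4)
  P2 vs B: payoffs [2, 2, 3] → best response Z (payoff 3)
  P2 vs C: payoffs [3, 3, 4] → best response Z (payoff 4)
Mutual best responses: (B,Z) → Nash equilibria.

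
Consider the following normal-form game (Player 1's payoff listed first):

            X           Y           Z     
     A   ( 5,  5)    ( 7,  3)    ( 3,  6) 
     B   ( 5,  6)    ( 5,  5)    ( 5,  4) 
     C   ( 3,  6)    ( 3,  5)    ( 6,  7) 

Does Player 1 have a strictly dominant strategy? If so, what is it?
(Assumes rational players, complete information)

No strictly dominant strategy exists for Player 1

Work:
A strategy strictly dominates another if it gives a strictly higher payoff against every opponent action. Compare each pair of P1's strategies column-by-column:
  A vs B: [5 vs 5, 7 vs 5, 3 vs 5] → A does not strictly dominate B (column X: 5 ≤ 5)
  A vs C: [5 vs 3, 7 vs 3, 3 vs 6] → A does not strictly dominate C (column Z: 3 ≤ 6)
  B vs A: [5 vs 5, 5 vs 7, 5 vs 3] → B does not strictly dominate A (column X: 5 ≤ 5)
  B vs C: [5 vs 3, 5 vs 3, 5 vs 6] → B does not strictly dominate C (column Z: 5 ≤ 6)
  C vs A: [3 vs 5, 3 vs 7, 6 vs 3] → C does not strictly dominate A (column X: 3 ≤ 5)
  C vs B: [3 vs 5, 3 vs 5, 6 vs 5] → C does not strictly dominate B (column X: 3 ≤ 5)
No single strategy strictly dominates all others → no strictly dominant strategy.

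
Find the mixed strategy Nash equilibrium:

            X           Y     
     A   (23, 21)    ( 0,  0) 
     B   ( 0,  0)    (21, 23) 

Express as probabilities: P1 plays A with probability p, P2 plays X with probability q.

p = 0.5227, q = 0.4773

Work:
Find probabilities that make opponent indifferent:
P2 chooses q to make P1 indifferent between A and B
P1 chooses p to make P2 indifferent between X and Y
Mixed NE: P1 plays (A: 0.5227, B: 0.4773), P2 plays (X: 0.4773, Y: 0.5227)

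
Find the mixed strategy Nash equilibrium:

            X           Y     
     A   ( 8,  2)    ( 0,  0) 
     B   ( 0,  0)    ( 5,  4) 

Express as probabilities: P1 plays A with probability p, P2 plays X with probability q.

p = 0.6667, q = 0.3846

Work:
Find probabilities that make opponent indifferent:
P2 chooses q to make P1 indifferent between A and B
P1 chooses p to make P2 indifferent between X and Y
Mixed NE: P1 plays (A: 0.6667, B: 0.3333), P2 plays (X: 0.3846, Y: 0.6154)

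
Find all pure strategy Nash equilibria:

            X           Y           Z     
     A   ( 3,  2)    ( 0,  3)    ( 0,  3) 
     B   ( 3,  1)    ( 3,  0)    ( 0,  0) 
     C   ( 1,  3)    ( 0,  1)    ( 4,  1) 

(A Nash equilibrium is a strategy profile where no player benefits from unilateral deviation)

Nash equilibrium: (B, X)

Work:
Best responses:
  P1 vs X: payoffs [3, 3, 1] → best response A/B (payoff 3)
  P1 vs Y: payoffs [0, 3, 0] → best response B (payoff 3)
  P1 vs Z: payoffs [0, 0, 4] → best response C (payoff 4)
  P2 vs A: payoffs [2, 3, 3] → best response Y/Z (payoff 3)
  P2 vs B: payoffs [1, 0, 0] → best response X (payoff 1)
  P2 vs C: payoffs [3, 1, 1] → best response X (payoff 3)
Mutual best responses: (B,X) → Nash equilibria.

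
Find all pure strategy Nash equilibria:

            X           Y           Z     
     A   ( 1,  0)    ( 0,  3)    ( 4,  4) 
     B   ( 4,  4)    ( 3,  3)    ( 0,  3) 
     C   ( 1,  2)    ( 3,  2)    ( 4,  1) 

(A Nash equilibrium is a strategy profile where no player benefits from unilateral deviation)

Nash equilibrium: (A, Z), (B, X), (C, Y)

Work:
Best responses:
  P1 vs X: payoffs [1, 4, 1] → best response B (payoff 4)
  P1 vs Y: payoffs [0, 3, 3] → best response B/C (payoff 3)
  P1 vs Z: payoffs [4, 0, 4] → best response A/C (payoff 4)
  P2 vs A: payoffs [0, 3, 4] → best response Z (payoff 4)
  P2 vs B: payoffs [4, 3, 3] → best response X (payoff 4)
  P2 vs C: payoffs [2, 2, 1] → best response X/Y (payoff 2)
Mutual best responses: (A,Z), (B,X), (C,Y) → Nash equilibria.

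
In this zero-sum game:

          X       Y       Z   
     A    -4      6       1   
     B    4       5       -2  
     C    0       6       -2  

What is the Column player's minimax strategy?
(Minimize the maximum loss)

Column should play Z, value = 1

Work:
Column player minimizes Row's maximum payoff:
Column X: max payoff to Row = 4
Column Y: max payoff to Row = 6
Column Z: max payoff to Row = 1
Minimum is 1, achieved by column Z.
Minimax strategy: Z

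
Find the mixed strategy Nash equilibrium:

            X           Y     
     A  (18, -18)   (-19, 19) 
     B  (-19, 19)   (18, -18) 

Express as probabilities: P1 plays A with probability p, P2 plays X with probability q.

p = 0.5, q = 0.5

Work:
Find probabilities that make opponent indifferent:
P2 chooses q to make P1 indifferent between A and B
P1 chooses p to make P2 indifferent between X and Y
Mixed NE: P1 plays (A: 0.5, B: 0.5), P2 plays (X: 0.5, Y: 0.5)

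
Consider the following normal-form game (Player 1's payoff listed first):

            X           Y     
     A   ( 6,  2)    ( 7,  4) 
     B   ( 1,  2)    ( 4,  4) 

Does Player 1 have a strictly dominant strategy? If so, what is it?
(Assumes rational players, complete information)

Yes, Player 1's strictly dominant strategy is A

Work:
A strategy strictly dominates another if it gives a strictly higher payoff against every opponent action. Compare each pair of P1's strategies column-by-column:
  A vs B: [6 vs 1, 7 vs 4] → A strictly dominates B
  B vs A: [1 vs 6, 4 vs 7] → B does not strictly dominate A (column X: 1 ≤ 6)
A strictly dominates every other strategy → strictly dominant.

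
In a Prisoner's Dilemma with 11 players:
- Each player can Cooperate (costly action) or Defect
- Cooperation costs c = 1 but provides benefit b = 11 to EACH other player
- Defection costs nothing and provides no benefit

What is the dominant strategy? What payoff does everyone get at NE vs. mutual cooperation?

Dominant: Defect; NE payoff = 0; Coop payoff = 109

Work:
Defect dominates (saves cost c = 1, benefit to others is external)
NE: All defect → everyone gets 0
If all cooperate: each receives (10)×11 - 1 = 109
Social dilemma: 109 > 0 but NE gives 0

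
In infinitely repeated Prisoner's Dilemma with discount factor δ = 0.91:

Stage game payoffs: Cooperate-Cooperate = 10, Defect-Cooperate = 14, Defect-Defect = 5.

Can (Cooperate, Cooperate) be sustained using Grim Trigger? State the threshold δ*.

δ* = 0.4444; since δ = 0.91 ≥ 0.4444, cooperation can be sustained

Work:
For Grim Trigger:
Cooperate forever: 10/(1-δ)
Defect then punished: 14 + 5·δ/(1-δ)
Need: 10/(1-δ) ≥ 14 + 5·δ/(1-δ)
Solving: δ ≥ (T-R)/(T-P) = (14-10)/(14-5) = 0.4444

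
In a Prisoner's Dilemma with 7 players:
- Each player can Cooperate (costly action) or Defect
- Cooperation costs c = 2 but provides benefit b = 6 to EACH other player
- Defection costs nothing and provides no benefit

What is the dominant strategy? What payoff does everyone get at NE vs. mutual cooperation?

Dominant: Defect; NE payoff = 0; Coop payoff = 34

Work:
Defect dominates (saves cost c = 2, benefit to others is external)
NE: All defect → everyone gets 0
If all cooperate: each receives (6)×6 - 2 = 34
Social dilemma: 34 > 0 but NE gives 0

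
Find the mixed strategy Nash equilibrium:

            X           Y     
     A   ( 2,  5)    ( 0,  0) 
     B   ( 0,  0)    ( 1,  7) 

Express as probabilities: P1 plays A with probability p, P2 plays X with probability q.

p = 0.5833, q = 0.3333

Work:
Find probabilities that make opponent indifferent:
P2 chooses q to make P1 indifferent between A and B
P1 chooses p to make P2 indifferent between X and Y
Mixed NE: P1 plays (A: 0.5833, B: 0.4167), P2 plays (X: 0.3333, Y: 0.6667)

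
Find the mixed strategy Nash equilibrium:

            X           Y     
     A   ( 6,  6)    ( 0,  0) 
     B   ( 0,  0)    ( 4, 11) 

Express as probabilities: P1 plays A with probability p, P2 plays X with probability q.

p = 0.6471, q = 0.4

Work:
Find probabilities that make opponent indifferent:
P2 chooses q to make P1 indifferent between A and B
P1 chooses p to make P2 indifferent between X and Y
Mixed NE: P1 plays (A: 0.6471, B: 0.3529), P2 plays (X: 0.4, Y: 0.6)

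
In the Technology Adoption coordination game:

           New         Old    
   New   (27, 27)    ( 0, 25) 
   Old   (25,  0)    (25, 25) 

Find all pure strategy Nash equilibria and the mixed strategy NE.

Pure NE: (New, New) and (Old, Old); Mixed NE: p = 0.9259, q = 0.9259

Work:
Check pure NE:
(New, New): (27, 27) - no unilateral deviation beneficial
(Old, Old): (25, 25) - no unilateral deviation beneficial
Mixed NE: P1 plays New with p = 0.9259, P2 plays New with q = 0.9259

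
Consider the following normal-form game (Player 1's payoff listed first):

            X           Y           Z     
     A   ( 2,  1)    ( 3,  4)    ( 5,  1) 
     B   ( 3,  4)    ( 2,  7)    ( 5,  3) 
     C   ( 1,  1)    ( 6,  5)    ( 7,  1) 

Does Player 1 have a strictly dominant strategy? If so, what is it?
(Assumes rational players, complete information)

No strictly dominant strategy exists for Player 1

Work:
A strategy strictly dominates another if it gives a strictly higher payoff against every opponent action. Compare each pair of P1's strategies column-by-column:
  A vs B: [2 vs 3, 3 vs 2, 5 vs 5] → A does not strictly dominate B (column X: 2 ≤ 3)
  A vs C: [2 vs 1, 3 vs 6, 5 vs 7] → A does not strictly dominate C (column Y: 3 ≤ 6)
  B vs A: [3 vs 2, 2 vs 3, 5 vs 5] → B does not strictly dominate A (column Y: 2 ≤ 3)
  B vs C: [3 vs 1, 2 vs 6, 5 vs 7] → B does not strictly dominate C (column Y: 2 ≤ 6)
  C vs A: [1 vs 2, 6 vs 3, 7 vs 5] → C does not strictly dominate A (column X: 1 ≤ 2)
  C vs B: [1 vs 3, 6 vs 2, 7 vs 5] → C does not strictly dominate B (column X: 1 ≤ 3)
No single strategy strictly dominates all others → no strictly dominant strategy.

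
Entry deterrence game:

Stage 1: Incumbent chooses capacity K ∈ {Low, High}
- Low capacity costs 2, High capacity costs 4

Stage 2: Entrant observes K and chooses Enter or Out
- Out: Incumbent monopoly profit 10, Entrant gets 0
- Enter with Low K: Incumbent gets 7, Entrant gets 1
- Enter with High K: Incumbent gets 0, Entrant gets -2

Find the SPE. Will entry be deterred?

SPE: (High, Enter|Low, Out|High); Entry deterred. Incumbent net profit = 6

Work:
After Low K: Entrant enters (1 > 0)
After High K: Entrant stays out (-2 < 0)
Incumbent: Low → 7−2=5, High → 10−4=6
Incumbent chooses High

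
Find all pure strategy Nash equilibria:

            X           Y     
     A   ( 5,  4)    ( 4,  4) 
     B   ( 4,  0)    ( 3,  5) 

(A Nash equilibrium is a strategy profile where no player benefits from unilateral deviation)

Nash equilibrium: (A, X), (A, Y)

Work:
Best responses:
  P1 vs X: payoffs [5, 4] → best response A (payoff 5)
  P1 vs Y: payoffs [4, 3] → best response A (payoff 4)
  P2 vs A: payoffs [4, 4] → best response X/Y (payoff 4)
  P2 vs B: payoffs [0, 5] → best response Y (payoff 5)
Mutual best responses: (A,X), (A,Y) → Nash equilibria.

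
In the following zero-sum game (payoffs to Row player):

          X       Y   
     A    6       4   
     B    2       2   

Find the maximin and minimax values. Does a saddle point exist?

Maximin = 4, Minimax = 4, Saddle: True

Work:
Row minimums: [4, 2] → maximin = 4
Column maximums: [6, 4] → minimax = 4
Saddle point exists! Game value = 4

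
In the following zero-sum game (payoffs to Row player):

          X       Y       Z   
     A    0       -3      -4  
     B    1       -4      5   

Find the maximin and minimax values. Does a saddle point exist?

Maximin = -4, Minimax = -3, Saddle: False

Work:
Row minimums: [-4, -4] → maximin = -4
Column maximums: [1, -3, 5] → minimax = -3
No saddle point (maximin ≠ minimax). Mixed strategy needed.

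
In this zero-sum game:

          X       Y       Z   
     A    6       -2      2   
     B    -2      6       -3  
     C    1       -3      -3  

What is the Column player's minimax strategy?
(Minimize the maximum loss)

Column should play Z, value = 2

Work:
Column player minimizes Row's maximum payoff:
Column X: max payoff to Row = 6
Column Y: max payoff to Row = 6
Column Z: max payoff to Row = 2
Minimum is 2, achieved by column Z.
Minimax strategy: Z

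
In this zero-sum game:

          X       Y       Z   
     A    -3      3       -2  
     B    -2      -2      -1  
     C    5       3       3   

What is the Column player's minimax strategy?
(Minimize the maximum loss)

Column should play Y or Z (all achieve the minimum), value = 3

Work:
Column player minimizes Row's maximum payoff:
Column X: max payoff to Row = 5
Column Y: max payoff to Row = 3
Column Z: max payoff to Row = 3
Minimum is 3, achieved by columns Y, Z (tied).
Each of Y or Z is a minimax strategy.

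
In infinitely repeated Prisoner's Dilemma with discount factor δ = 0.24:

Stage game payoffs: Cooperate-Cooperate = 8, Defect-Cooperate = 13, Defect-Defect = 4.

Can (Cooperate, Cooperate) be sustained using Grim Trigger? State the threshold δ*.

δ* = 0.5556; since δ = 0.24 < 0.5556, cooperation cannot be sustained

Work:
For Grim Trigger:
Cooperate forever: 8/(1-δ)
Defect then punished: 13 + 4·δ/(1-δ)
Need: 8/(1-δ) ≥ 13 + 4·δ/(1-δ)
Solving: δ ≥ (T-R)/(T-P) = (13-8)/(13-4) = 0.5556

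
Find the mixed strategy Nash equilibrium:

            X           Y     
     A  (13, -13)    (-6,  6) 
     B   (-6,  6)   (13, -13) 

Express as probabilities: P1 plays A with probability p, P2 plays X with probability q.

p = 0.5, q = 0.5

Work:
Find probabilities that make opponent indifferent:
P2 chooses q to make P1 indifferent between A and B
P1 chooses p to make P2 indifferent between X and Y
Mixed NE: P1 plays (A: 0.5, B: 0.5), P2 plays (X: 0.5, Y: 0.5)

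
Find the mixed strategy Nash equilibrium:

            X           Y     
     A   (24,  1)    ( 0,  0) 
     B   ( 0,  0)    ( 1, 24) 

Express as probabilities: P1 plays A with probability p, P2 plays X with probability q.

p = 0.96, q = 0.04

Work:
Find probabilities that make opponent indifferent:
P2 chooses q to make P1 indifferent between A and B
P1 chooses p to make P2 indifferent between X and Y
Mixed NE: P1 plays (A: 0.96, B: 0.04), P2 plays (X: 0.04, Y: 0.96)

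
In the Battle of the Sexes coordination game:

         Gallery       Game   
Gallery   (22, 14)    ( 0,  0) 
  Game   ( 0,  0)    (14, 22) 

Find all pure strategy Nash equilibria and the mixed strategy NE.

Pure NE: (Gallery, Gallery) and (Game, Game); Mixed NE: p = 0.6111, q = 0.3889

Work:
Check pure NE:
(Gallery, Gallery): (22, 14) - no unilateral deviation beneficial
(Game, Game): (14, 22) - no unilateral deviation beneficial
Mixed NE: P1 plays Gallery with p = 0.6111, P2 plays Gallery with q = 0.3889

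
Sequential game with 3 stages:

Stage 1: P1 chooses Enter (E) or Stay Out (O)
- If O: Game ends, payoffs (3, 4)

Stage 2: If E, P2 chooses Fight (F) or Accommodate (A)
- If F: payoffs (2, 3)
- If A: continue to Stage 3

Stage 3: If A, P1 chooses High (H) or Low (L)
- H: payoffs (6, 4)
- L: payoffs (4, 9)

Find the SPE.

SPE: (E, A, H); Outcome (6, 4)

Work:
Stage 3: P1 chooses H (6 vs 4)
Stage 2: P2: F->3, A->4 (anticipating H). Choose A
Stage 1: P1: O->3, E->6 (anticipating A, H). Choose E
SPE path: E -> A -> H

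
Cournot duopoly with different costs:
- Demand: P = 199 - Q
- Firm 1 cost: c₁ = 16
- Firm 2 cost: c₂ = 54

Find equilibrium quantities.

q₁* = 73.67, q₂* = 35.67

Work:
Reaction: q₁ = (199 - 16 - q₂)/2
Reaction: q₂ = (199 - 54 - q₁)/2
Solve simultaneously:
q₁* = (199 - 2×16 + 54)/3 = 73.67
q₂* = (199 - 2×54 + 16)/3 = 35.67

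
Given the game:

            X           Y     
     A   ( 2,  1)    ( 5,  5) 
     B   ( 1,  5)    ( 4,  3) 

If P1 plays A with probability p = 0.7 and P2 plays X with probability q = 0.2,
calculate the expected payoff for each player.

E[P1] = 4.1, E[P2] = 3.96

Work:
E[P1] = p·q·π₁(A,X) + p·(1-q)·π₁(A,Y) + (1-p)·q·π₁(B,X) + (1-p)·(1-q)·π₁(B,Y)
= 0.7·0.2·2 + 0.7·0.8·5 + 0.3·0.2·1 + 0.3·0.8·4
= 4.1

E[P2] = 3.96 (similar calculation)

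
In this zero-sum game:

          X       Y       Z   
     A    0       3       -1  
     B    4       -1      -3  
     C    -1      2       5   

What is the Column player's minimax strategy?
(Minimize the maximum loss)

Column should play Y, value = 3

Work:
Column player minimizes Row's maximum payoff:
Column X: max payoff to Row = 4
Column Y: max payoff to Row = 3
Column Z: max payoff to Row = 5
Minimum is 3, achieved by column Y.
Minimax strategy: Y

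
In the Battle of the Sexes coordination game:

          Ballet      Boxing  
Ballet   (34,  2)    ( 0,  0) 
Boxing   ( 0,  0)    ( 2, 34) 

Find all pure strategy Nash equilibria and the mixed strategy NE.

Pure NE: (Ballet, Ballet) and (Boxing, Boxing); Mixed NE: p = 0.9444, q = 0.0556

Work:
Check pure NE:
(Ballet, Ballet): (34, 2) - no unilateral deviation beneficial
(Boxing, Boxing): (2, 34) - no unilateral deviation beneficial
Mixed NE: P1 plays Ballet with p = 0.9444, P2 plays Ballet with q = 0.0556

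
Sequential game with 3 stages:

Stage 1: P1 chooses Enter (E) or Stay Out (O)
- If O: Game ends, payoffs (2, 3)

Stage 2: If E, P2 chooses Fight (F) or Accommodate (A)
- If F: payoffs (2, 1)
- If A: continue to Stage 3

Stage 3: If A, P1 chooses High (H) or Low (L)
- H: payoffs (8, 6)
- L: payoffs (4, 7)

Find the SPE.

SPE: (E, A, H); Outcome (8, 6)

Work:
Stage 3: P1 chooses H (8 vs 4)
Stage 2: P2: F->1, A->6 (anticipating H). Choose A
Stage 1: P1: O->2, E->8 (anticipating A, H). Choose E
SPE path: E -> A -> H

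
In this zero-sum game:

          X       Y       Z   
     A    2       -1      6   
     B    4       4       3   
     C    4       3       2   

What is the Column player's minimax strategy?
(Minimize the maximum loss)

Column should play X or Y (all achieve the minimum), value = 4

Work:
Column player minimizes Row's maximum payoff:
Column X: max payoff to Row = 4
Column Y: max payoff to Row = 4
Column Z: max payoff to Row = 6
Minimum is 4, achieved by columns X, Y (tied).
Each of X or Y is a minimax strategy.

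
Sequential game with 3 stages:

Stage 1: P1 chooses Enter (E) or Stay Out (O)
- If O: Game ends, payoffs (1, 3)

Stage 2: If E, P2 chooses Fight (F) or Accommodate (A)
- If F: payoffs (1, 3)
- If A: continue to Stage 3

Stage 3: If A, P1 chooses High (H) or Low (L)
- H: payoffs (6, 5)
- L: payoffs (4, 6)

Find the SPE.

SPE: (E, A, H); Outcome (6, 5)

Work:
Stage 3: P1 chooses H (6 vs 4)
Stage 2: P2: F->3, A->5 (anticipating H). Choose A
Stage 1: P1: O->1, E->6 (anticipating A, H). Choose E
SPE path: E -> A -> H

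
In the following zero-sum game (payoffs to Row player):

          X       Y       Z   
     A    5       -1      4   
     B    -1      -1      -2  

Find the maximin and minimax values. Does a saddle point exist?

Maximin = -1, Minimax = -1, Saddle: True

Work:
Row minimums: [-1, -2] → maximin = -1
Column maximums: [5, -1, 4] → minimax = -1
Saddle point exists! Game value = -1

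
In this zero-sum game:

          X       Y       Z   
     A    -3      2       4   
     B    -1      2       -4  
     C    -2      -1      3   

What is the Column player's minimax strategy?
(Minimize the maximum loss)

Column should play X, value = -1

Work:
Column player minimizes Row's maximum payoff:
Column X: max payoff to Row = -1
Column Y: max payoff to Row = 2
Column Z: max payoff to Row = 4
Minimum is -1, achieved by column X.
Minimax strategy: X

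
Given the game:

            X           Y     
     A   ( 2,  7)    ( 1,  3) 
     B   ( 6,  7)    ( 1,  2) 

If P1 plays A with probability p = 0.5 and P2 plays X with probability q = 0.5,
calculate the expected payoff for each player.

E[P1] = 2.5, E[P2] = 4.75

Work:
E[P1] = p·q·π₁(A,X) + p·(1-q)·π₁(A,Y) + (1-p)·q·π₁(B,X) + (1-p)·(1-q)·π₁(B,Y)
= 0.5·0.5·2 + 0.5·0.5·1 + 0.5·0.5·6 + 0.5·0.5·1
= 2.5

E[P2] = 4.75 (similar calculation)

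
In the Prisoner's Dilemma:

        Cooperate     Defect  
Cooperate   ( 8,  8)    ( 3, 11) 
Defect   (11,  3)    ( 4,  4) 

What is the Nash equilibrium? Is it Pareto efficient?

(Defect, Defect) is NE; not Pareto efficient

Work:
Defect dominates Cooperate for both players:
If P2 cooperates: Defect (11) > Cooperate (8)
If P2 defects: Defect (4) > Cooperate (3)
NE: (Defect, Defect) with payoff (4, 4)
But (Cooperate, Cooperate) = (8, 8) Pareto dominates (4, 4)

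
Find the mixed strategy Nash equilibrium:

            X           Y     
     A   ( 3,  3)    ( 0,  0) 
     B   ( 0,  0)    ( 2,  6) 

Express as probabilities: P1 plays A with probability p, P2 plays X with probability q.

p = 0.6667, q = 0.4

Work:
Find probabilities that make opponent indifferent:
P2 chooses q to make P1 indifferent between A and B
P1 chooses p to make P2 indifferent between X and Y
Mixed NE: P1 plays (A: 0.6667, B: 0.3333), P2 plays (X: 0.4, Y: 0.6)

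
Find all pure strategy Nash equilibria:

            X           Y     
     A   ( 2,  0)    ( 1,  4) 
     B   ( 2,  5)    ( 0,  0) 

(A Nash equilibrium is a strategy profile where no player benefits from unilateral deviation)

Nash equilibrium: (A, Y), (B, X)

Work:
Best responses:
  P1 vs X: payoffs [2, 2] → best response A/B (payoff 2)
  P1 vs Y: payoffs [1, 0] → best response A (payoff 1)
  P2 vs A: payoffs [0, 4] → best response Y (payoff 4)
  P2 vs B: payoffs [5, 0] → best response X (payoff 5)
Mutual best responses: (A,Y), (B,X) → Nash equilibria.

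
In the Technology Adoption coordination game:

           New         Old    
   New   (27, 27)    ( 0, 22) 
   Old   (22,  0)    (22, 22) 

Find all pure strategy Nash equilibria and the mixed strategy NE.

Pure NE: (New, New) and (Old, Old); Mixed NE: p = 0.8148, q = 0.8148

Work:
Check pure NE:
(New, New): (27, 27) - no unilateral deviation beneficial
(Old, Old): (22, 22) - no unilateral deviation beneficial
Mixed NE: P1 plays New with p = 0.8148, P2 plays New with q = 0.8148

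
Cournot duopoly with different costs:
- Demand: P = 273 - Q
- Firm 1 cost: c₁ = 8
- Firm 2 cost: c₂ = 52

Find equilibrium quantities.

q₁* = 103.0, q₂* = 59.0

Work:
Reaction: q₁ = (273 - 8 - q₂)/2
Reaction: q₂ = (273 - 52 - q₁)/2
Solve simultaneously:
q₁* = (273 - 2×8 + 52)/3 = 103.0
q₂* = (273 - 2×52 + 8)/3 = 59.0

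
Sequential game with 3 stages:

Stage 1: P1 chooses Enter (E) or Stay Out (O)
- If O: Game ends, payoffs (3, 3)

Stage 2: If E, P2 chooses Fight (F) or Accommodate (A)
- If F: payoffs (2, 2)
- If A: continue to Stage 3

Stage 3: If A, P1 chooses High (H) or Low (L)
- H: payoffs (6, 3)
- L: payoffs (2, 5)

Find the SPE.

SPE: (E, A, H); Outcome (6, 3)

Work:
Stage 3: P1 chooses H (6 vs 2)
Stage 2: P2: F->2, A->3 (anticipating H). Choose A
Stage 1: P1: O->3, E->6 (anticipating A, H). Choose E
SPE path: E -> A -> H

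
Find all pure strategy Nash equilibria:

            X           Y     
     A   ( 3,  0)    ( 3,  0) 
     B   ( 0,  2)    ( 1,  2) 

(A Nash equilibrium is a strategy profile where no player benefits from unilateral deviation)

Nash equilibrium: (A, X), (A, Y)

Work:
Best responses:
  P1 vs X: payoffs [3, 0] → best response A (payoff 3)
  P1 vs Y: payoffs [3, 1] → best response A (payoff 3)
  P2 vs A: payoffs [0, 0] → best response X/Y (payoff 0)
  P2 vs B: payoffs [2, 2] → best response X/Y (payoff 2)
Mutual best responses: (A,X), (A,Y) → Nash equilibria.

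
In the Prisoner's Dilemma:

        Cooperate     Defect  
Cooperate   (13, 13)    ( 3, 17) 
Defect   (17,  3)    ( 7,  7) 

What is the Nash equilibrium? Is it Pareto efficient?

(Defect, Defect) is NE; not Pareto efficient

Work:
Defect dominates Cooperate for both players:
If P2 cooperates: Defect (17) > Cooperate (13)
If P2 defects: Defect (7) > Cooperate (3)
NE: (Defect, Defect) with payoff (7, 7)
But (Cooperate, Cooperate) = (13, 13) Pareto dominates (7, 7)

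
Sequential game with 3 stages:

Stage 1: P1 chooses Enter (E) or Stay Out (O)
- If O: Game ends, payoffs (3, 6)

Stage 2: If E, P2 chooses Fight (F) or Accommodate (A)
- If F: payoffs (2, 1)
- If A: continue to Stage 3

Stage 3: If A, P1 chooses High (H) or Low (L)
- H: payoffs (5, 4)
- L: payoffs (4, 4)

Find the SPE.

SPE: (E, A, H); Outcome (5, 4)

Work:
Stage 3: P1 chooses H (5 vs 4)
Stage 2: P2: F->1, A->4 (anticipating H). Choose A
Stage 1: P1: O->3, E->5 (anticipating A, H). Choose E
SPE path: E -> A -> H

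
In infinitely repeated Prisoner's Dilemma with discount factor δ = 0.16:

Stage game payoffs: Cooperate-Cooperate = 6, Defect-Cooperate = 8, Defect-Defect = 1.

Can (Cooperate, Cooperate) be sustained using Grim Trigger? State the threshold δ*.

δ* = 0.2857; since δ = 0.16 < 0.2857, cooperation cannot be sustained

Work:
For Grim Trigger:
Cooperate forever: 6/(1-δ)
Defect then punished: 8 + 1·δ/(1-δ)
Need: 6/(1-δ) ≥ 8 + 1·δ/(1-δ)
Solving: δ ≥ (T-R)/(T-P) = (8-6)/(8-1) = 0.2857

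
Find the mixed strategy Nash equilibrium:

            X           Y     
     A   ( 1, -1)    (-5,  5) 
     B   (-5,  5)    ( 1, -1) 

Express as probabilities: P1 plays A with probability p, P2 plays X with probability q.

p = 0.5, q = 0.5

Work:
Find probabilities that make opponent indifferent:
P2 chooses q to make P1 indifferent between A and B
P1 chooses p to make P2 indifferent between X and Y
Mixed NE: P1 plays (A: 0.5, B: 0.5), P2 plays (X: 0.5, Y: 0.5)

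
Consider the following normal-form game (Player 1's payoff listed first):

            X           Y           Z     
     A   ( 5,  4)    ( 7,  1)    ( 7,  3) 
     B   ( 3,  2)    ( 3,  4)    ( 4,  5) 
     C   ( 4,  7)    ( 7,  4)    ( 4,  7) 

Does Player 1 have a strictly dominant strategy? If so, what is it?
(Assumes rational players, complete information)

No strictly dominant strategy exists for Player 1

Work:
A strategy strictly dominates another if it gives a strictly higher payoff against every opponent action. Compare each pair of P1's strategies column-by-column:
  A vs B: [5 vs 3, 7 vs 3, 7 vs 4] → A strictly dominates B
  A vs C: [5 vs 4, 7 vs 7, 7 vs 4] → A does not strictly dominate C (column Y: 7 ≤ 7)
  B vs A: [3 vs 5, 3 vs 7, 4 vs 7] → B does not strictly dominate A (column X: 3 ≤ 5)
  B vs C: [3 vs 4, 3 vs 7, 4 vs 4] → B does not strictly dominate C (column X: 3 ≤ 4)
  C vs A: [4 vs 5, 7 vs 7, 4 vs 7] → C does not strictly dominate A (column X: 4 ≤ 5)
  C vs B: [4 vs 3, 7 vs 3, 4 vs 4] → C does not strictly dominate B (column Z: 4 ≤ 4)
No single strategy strictly dominates all others → no strictly dominant strategy.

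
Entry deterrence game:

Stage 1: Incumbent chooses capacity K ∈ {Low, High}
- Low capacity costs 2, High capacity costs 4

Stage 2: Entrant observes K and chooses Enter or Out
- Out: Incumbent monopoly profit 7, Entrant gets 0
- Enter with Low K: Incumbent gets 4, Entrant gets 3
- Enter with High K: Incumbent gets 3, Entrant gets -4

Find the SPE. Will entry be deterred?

SPE: (High, Enter|Low, Out|High); Entry deterred. Incumbent net profit = 3

Work:
After Low K: Entrant enters (3 > 0)
After High K: Entrant stays out (-4 < 0)
Incumbent: Low → 4−2=2, High → 7−4=3
Incumbent chooses High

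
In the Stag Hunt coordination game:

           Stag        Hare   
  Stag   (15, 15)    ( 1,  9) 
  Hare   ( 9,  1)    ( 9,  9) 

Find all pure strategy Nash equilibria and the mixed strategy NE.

Pure NE: (Stag, Stag) and (Hare, Hare); Mixed NE: p = 0.5714, q = 0.5714

Work:
Check pure NE:
(Stag, Stag): (15, 15) - no unilateral deviation beneficial
(Hare, Hare): (9, 9) - no unilateral deviation beneficial
Mixed NE: P1 plays Stag with p = 0.5714, P2 plays Stag with q = 0.5714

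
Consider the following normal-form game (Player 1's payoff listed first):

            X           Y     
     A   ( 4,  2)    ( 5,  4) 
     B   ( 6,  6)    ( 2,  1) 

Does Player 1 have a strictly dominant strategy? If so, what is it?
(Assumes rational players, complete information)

No strictly dominant strategy exists for Player 1

Work:
A strategy strictly dominates another if it gives a strictly higher payoff against every opponent action. Compare each pair of P1's strategies column-by-column:
  A vs B: [4 vs 6, 5 vs 2] → A does not strictly dominate B (column X: 4 ≤ 6)
  B vs A: [6 vs 4, 2 vs 5] → B does not strictly dominate A (column Y: 2 ≤ 5)
No single strategy strictly dominates all others → no strictly dominant strategy.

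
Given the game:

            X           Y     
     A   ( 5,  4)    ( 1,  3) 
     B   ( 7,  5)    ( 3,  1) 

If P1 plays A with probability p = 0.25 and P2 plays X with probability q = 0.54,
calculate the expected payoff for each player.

E[P1] = 4.66, E[P2] = 3.255

Work:
E[P1] = p·q·π₁(A,X) + p·(1-q)·π₁(A,Y) + (1-p)·q·π₁(B,X) + (1-p)·(1-q)·π₁(B,Y)
= 0.25·0.54·5 + 0.25·0.46·1 + 0.75·0.54·7 + 0.75·0.46·3
= 4.66

E[P2] = 3.255 (similar calculation)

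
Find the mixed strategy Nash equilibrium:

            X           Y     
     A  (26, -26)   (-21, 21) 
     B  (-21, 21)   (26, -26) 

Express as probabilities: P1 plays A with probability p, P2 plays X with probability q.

p = 0.5, q = 0.5

Work:
Find probabilities that make opponent indifferent:
P2 chooses q to make P1 indifferent between A and B
P1 chooses p to make P2 indifferent between X and Y
Mixed NE: P1 plays (A: 0.5, B: 0.5), P2 plays (X: 0.5, Y: 0.5)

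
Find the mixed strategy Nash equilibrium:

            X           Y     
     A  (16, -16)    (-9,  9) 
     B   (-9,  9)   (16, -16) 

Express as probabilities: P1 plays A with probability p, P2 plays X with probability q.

p = 0.5, q = 0.5

Work:
Find probabilities that make opponent indifferent:
P2 chooses q to make P1 indifferent between A and B
P1 chooses p to make P2 indifferent between X and Y
Mixed NE: P1 plays (A: 0.5, B: 0.5), P2 plays (X: 0.5, Y: 0.5)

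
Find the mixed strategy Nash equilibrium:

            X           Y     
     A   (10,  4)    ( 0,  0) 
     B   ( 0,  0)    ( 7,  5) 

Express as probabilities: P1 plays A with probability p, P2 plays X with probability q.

p = 0.5556, q = 0.4118

Work:
Find probabilities that make opponent indifferent:
P2 chooses q to make P1 indifferent between A and B
P1 chooses p to make P2 indifferent between X and Y
Mixed NE: P1 plays (A: 0.5556, B: 0.4444), P2 plays (X: 0.4118, Y: 0.5882)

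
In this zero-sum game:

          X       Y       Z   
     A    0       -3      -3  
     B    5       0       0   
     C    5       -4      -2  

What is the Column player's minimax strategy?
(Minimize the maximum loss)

Column should play Y or Z (all achieve the minimum), value = 0

Work:
Column player minimizes Row's maximum payoff:
Column X: max payoff to Row = 5
Column Y: max payoff to Row = 0
Column Z: max payoff to Row = 0
Minimum is 0, achieved by columns Y, Z (tied).
Each of Y or Z is a minimax strategy.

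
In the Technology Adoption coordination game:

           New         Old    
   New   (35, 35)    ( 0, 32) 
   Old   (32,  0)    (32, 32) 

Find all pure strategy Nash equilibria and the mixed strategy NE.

Pure NE: (New, New) and (Old, Old); Mixed NE: p = 0.9143, q = 0.9143

Work:
Check pure NE:
(New, New): (35, 35) - no unilateral deviation beneficial
(Old, Old): (32, 32) - no unilateral deviation beneficial
Mixed NE: P1 plays New with p = 0.9143, P2 plays New with q = 0.9143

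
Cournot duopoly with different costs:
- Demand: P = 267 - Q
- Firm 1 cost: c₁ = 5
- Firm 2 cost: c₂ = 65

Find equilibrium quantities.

q₁* = 107.33, q₂* = 47.33

Work:
Reaction: q₁ = (267 - 5 - q₂)/2
Reaction: q₂ = (267 - 65 - q₁)/2
Solve simultaneously:
q₁* = (267 - 2×5 + 65)/3 = 107.33
q₂* = (267 - 2×65 + 5)/3 = 47.33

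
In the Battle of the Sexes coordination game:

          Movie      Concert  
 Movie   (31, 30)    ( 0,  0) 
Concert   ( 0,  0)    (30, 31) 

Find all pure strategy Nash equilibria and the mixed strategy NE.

Pure NE: (Movie, Movie) and (Concert, Concert); Mixed NE: p = 0.5082, q = 0.4918

Work:
Check pure NE:
(Movie, Movie): (31, 30) - no unilateral deviation beneficial
(Concert, Concert): (30, 31) - no unilateral deviation beneficial
Mixed NE: P1 plays Movie with p = 0.5082, P2 plays Movie with q = 0.4918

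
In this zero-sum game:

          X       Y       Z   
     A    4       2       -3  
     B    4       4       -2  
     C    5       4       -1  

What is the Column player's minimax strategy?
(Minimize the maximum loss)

Column should play Z, value = -1

Work:
Column player minimizes Row's maximum payoff:
Column X: max payoff to Row = 5
Column Y: max payoff to Row = 4
Column Z: max payoff to Row = -1
Minimum is -1, achieved by column Z.
Minimax strategy: Z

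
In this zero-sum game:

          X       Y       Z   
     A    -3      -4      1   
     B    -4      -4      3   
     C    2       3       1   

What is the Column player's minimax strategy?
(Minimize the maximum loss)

Column should play X, value = 2

Work:
Column player minimizes Row's maximum payoff:
Column X: max payoff to Row = 2
Column Y: max payoff to Row = 3
Column Z: max payoff to Row = 3
Minimum is 2, achieved by column X.
Minimax strategy: X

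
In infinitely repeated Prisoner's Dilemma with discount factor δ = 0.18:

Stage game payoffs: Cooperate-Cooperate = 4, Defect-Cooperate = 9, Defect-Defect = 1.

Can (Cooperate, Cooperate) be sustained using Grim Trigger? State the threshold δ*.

δ* = 0.625; since δ = 0.18 < 0.625, cooperation cannot be sustained

Work:
For Grim Trigger:
Cooperate forever: 4/(1-δ)
Defect then punished: 9 + 1·δ/(1-δ)
Need: 4/(1-δ) ≥ 9 + 1·δ/(1-δ)
Solving: δ ≥ (T-R)/(T-P) = (9-4)/(9-1) = 0.625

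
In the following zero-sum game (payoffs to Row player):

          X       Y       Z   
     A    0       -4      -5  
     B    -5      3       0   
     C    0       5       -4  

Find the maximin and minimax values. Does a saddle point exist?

Maximin = -4, Minimax = 0, Saddle: False

Work:
Row minimums: [-5, -5, -4] → maximin = -4
Column maximums: [0, 5, 0] → minimax = 0
No saddle point (maximin ≠ minimax). Mixed strategy needed.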